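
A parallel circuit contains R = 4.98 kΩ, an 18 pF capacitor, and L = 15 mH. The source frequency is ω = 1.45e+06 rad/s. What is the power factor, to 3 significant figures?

X_L = ωL = 21800 Ω
X_C = 1/(ωC) = 38300 Ω
Parallel: admittances add. Y = 1/R + 1/(jωL) + jωC
Y = (0.000201 − j1.99e-05) S
|Y| = 0.000202 S → |Z| = 1/|Y| = 4960 Ω, ∠Z = −∠Y = 5.65°
cos φ = cos(5.65°) = 0.995

0.995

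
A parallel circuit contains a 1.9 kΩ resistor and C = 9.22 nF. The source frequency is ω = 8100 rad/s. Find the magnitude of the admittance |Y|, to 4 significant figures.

531.6 μS

X_C = 1/(ωC) = 13390 Ω
Parallel: admittances add. Y = 1/R + jωC
Y = (0.0005263 + j7.468e-05) S
|Y| = 0.0005316 S → |Z| = 1/|Y| = 1881 Ω, ∠Z = −∠Y = -8.076°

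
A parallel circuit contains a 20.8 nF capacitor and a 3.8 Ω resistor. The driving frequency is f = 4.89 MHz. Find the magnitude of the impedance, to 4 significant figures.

ω = 2πf = 3.072e+07 rad/s
X_C = 1/(ωC) = 1.565 Ω
Parallel: admittances add. Y = 1/R + jωC
Y = (0.2632 + j0.6391) S
|Y| = 0.6911 S → |Z| = 1/|Y| = 1.447 Ω, ∠Z = −∠Y = -67.62°

1.447 Ω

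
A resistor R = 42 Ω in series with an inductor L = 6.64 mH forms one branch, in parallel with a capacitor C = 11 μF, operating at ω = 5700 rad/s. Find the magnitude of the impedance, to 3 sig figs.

19.0 Ω

X_L = ωL = 37.8 Ω
X_C = 1/(ωC) = 15.9 Ω
Branch 1 (R+jX_L): Z₁ = 42.0 + j37.8 Ω, |Z₁| = 56.5 Ω
Branch 2 (−jX_C): Z₂ = −j15.9 Ω
Parallel: Z = Z₁Z₂/(Z₁+Z₂), |Z| = 19.0 Ω, ∠Z = -75.5°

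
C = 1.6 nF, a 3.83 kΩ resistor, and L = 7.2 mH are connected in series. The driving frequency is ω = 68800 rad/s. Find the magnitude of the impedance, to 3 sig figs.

X_L = ωL = 495 Ω
X_C = 1/(ωC) = 9080 Ω
Net reactance X = X_L − X_C = -8590 Ω
Z = 3830 − j8590 Ω
|Z| = √(3830² + 8590²) = 9400 Ω

9400 Ω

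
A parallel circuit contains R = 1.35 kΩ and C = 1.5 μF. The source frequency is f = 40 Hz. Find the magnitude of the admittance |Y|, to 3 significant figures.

831 μS

ω = 2πf = 251.3 rad/s
X_C = 1/(ωC) = 2650 Ω
Parallel: admittances add. Y = 1/R + jωC
Y = (0.000741 + j0.000377) S
|Y| = 0.000831 S → |Z| = 1/|Y| = 1200 Ω, ∠Z = −∠Y = -27.0°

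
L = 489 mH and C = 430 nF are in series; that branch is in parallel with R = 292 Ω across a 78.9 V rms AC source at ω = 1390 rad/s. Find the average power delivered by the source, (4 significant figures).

X_L = ωL = 679.7 Ω
X_C = 1/(ωC) = 1673 Ω
Branch 1: Z₁ = R = 292.0 Ω
Branch 2 (series LC): Z₂ = j(X_L − X_C) = −j993.4 Ω
Parallel: Z = Z₁Z₂/(Z₁+Z₂), |Z| = 280.1 Ω, ∠Z = -16.38°
I = V/|Z| = 281.6 mA
P = VI cos φ = 78.9 × 0.2816 × cos(-16.38°) = 21.32 W

21.32 W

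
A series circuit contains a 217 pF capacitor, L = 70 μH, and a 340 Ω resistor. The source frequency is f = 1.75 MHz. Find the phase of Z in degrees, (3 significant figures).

45.9°

ω = 2πf = 1.1e+07 rad/s
X_L = ωL = 770 Ω
X_C = 1/(ωC) = 419 Ω
Net reactance X = X_L − X_C = 351 Ω
Z = 340 + j351 Ω
|Z| = √(340² + 351²) = 488 Ω
∠Z = arctan(351/340) = 45.9°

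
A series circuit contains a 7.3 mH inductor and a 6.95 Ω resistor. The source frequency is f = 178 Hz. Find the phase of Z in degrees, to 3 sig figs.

ω = 2πf = 1118 rad/s
X_L = ωL = 8.16 Ω
Z = 6.95 + j8.16 Ω
|Z| = √(6.95² + 8.16²) = 10.7 Ω
∠Z = arctan(8.16/6.95) = 49.6°

49.6°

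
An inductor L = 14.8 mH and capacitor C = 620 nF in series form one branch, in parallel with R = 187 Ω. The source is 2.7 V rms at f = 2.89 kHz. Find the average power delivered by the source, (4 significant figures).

38.98 mW

ω = 2πf = 18160 rad/s
X_L = ωL = 268.7 Ω
X_C = 1/(ωC) = 88.82 Ω
Branch 1: Z₁ = R = 187.0 Ω
Branch 2 (series LC): Z₂ = j(X_L − X_C) = j179.9 Ω
Parallel: Z = Z₁Z₂/(Z₁+Z₂), |Z| = 129.7 Ω, ∠Z = 46.11°
I = V/|Z| = 20.82 mA
P = VI cos φ = 2.7 × 0.02082 × cos(46.11°) = 38.98 mW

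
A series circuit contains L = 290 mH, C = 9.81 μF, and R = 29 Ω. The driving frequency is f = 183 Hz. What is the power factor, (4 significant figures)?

0.1176

ω = 2πf = 1150 rad/s
X_L = ωL = 333.4 Ω
X_C = 1/(ωC) = 88.65 Ω
Net reactance X = X_L − X_C = 244.8 Ω
Z = 29.00 + j244.8 Ω
|Z| = √(29.00² + 244.8²) = 246.5 Ω
∠Z = arctan(244.8/29.00) = 83.24°
cos φ = cos(83.24°) = 0.1176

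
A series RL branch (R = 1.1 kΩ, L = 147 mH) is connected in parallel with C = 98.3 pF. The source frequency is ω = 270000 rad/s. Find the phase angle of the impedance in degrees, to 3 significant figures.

X_L = ωL = 39700 Ω
X_C = 1/(ωC) = 37700 Ω
Branch 1 (R+jX_L): Z₁ = 1100 + j39700 Ω, |Z₁| = 39700 Ω
Branch 2 (−jX_C): Z₂ = −j37700 Ω
Parallel: Z = Z₁Z₂/(Z₁+Z₂), |Z| = 652000 Ω, ∠Z = -62.9°

-62.9°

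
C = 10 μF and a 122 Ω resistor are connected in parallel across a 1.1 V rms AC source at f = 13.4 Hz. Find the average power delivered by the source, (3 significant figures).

ω = 2πf = 84.19 rad/s
X_C = 1/(ωC) = 1190 Ω
Parallel: admittances add. Y = 1/R + jωC
Y = (0.00820 + j0.000842) S
|Y| = 0.00824 S → |Z| = 1/|Y| = 121 Ω, ∠Z = −∠Y = -5.86°
I = V/|Z| = 9.06 mA
P = VI cos φ = 1.1 × 0.00906 × cos(-5.86°) = 9.92 mW

9.92 mW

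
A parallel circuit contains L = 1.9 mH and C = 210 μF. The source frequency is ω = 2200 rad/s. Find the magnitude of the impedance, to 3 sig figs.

4.49 Ω

X_L = ωL = 4.18 Ω
X_C = 1/(ωC) = 2.16 Ω
Parallel: admittances add. Y = 1/(jωL) + jωC
Y = (0 + j0.223) S
|Y| = 0.223 S → |Z| = 1/|Y| = 4.49 Ω, ∠Z = −∠Y = -90.0°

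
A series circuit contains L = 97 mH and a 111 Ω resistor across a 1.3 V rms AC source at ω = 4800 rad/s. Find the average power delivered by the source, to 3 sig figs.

X_L = ωL = 466 Ω
Z = 111 + j466 Ω
|Z| = √(111² + 466²) = 479 Ω
∠Z = arctan(466/111) = 76.6°
I = V/|Z| = 2.72 mA
P = VI cos φ = 1.3 × 0.00272 × cos(76.6°) = 819 μW

819 μW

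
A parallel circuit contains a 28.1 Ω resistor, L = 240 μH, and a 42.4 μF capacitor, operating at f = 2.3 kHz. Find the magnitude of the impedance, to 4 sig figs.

3.064 Ω

ω = 2πf = 14450 rad/s
X_L = ωL = 3.468 Ω
X_C = 1/(ωC) = 1.632 Ω
Parallel: admittances add. Y = 1/R + 1/(jωL) + jωC
Y = (0.03559 + j0.3244) S
|Y| = 0.3264 S → |Z| = 1/|Y| = 3.064 Ω, ∠Z = −∠Y = -83.74°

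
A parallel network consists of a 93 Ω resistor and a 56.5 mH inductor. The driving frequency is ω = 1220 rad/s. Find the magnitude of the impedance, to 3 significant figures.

55.4 Ω

X_L = ωL = 68.9 Ω
Parallel: admittances add. Y = 1/R + 1/(jωL)
Y = (0.0108 − j0.0145) S
|Y| = 0.0181 S → |Z| = 1/|Y| = 55.4 Ω, ∠Z = −∠Y = 53.5°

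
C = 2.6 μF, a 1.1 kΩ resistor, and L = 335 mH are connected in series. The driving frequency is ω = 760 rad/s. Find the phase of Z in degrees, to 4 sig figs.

-12.88°

X_L = ωL = 254.6 Ω
X_C = 1/(ωC) = 506.1 Ω
Net reactance X = X_L − X_C = -251.5 Ω
Z = 1100 − j251.5 Ω
|Z| = √(1100² + 251.5²) = 1128 Ω
∠Z = arctan(-251.5/1100) = -12.88°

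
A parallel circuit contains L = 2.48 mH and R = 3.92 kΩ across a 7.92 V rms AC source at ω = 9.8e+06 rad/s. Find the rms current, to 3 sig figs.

2.05 mA

X_L = ωL = 24300 Ω
Parallel: admittances add. Y = 1/R + 1/(jωL)
Y = (0.000255 − j4.11e-05) S
|Y| = 0.000258 S → |Z| = 1/|Y| = 3870 Ω, ∠Z = −∠Y = 9.16°
I = V/|Z| = 7.92/3870 = 2.05 mA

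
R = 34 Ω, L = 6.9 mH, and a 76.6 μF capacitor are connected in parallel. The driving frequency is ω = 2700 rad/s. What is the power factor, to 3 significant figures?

X_L = ωL = 18.6 Ω
X_C = 1/(ωC) = 4.84 Ω
Parallel: admittances add. Y = 1/R + 1/(jωL) + jωC
Y = (0.0294 + j0.153) S
|Y| = 0.156 S → |Z| = 1/|Y| = 6.41 Ω, ∠Z = −∠Y = -79.1°
cos φ = cos(-79.1°) = 0.189

0.189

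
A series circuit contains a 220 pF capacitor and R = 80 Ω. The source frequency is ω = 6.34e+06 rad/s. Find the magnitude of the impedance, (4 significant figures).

721.4 Ω

X_C = 1/(ωC) = 716.9 Ω
Z = 80.00 − j716.9 Ω
|Z| = √(80.00² + 716.9²) = 721.4 Ω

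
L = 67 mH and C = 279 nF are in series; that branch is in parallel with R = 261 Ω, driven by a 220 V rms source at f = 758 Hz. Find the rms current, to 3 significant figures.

984 mA

ω = 2πf = 4763 rad/s
X_L = ωL = 319 Ω
X_C = 1/(ωC) = 753 Ω
Branch 1: Z₁ = R = 261 Ω
Branch 2 (series LC): Z₂ = j(X_L − X_C) = −j433 Ω
Parallel: Z = Z₁Z₂/(Z₁+Z₂), |Z| = 224 Ω, ∠Z = -31.1°
I = V/|Z| = 220/224 = 984 mA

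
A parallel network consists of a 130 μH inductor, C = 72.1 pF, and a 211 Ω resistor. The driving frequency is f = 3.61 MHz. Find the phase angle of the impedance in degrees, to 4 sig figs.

-15.30°

ω = 2πf = 2.268e+07 rad/s
X_L = ωL = 2949 Ω
X_C = 1/(ωC) = 611.5 Ω
Parallel: admittances add. Y = 1/R + 1/(jωL) + jωC
Y = (0.004739 + j0.001296) S
|Y| = 0.004913 S → |Z| = 1/|Y| = 203.5 Ω, ∠Z = −∠Y = -15.30°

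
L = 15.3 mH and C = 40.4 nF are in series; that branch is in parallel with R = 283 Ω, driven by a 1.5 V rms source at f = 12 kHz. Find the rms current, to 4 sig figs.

ω = 2πf = 75400 rad/s
X_L = ωL = 1154 Ω
X_C = 1/(ωC) = 328.3 Ω
Branch 1: Z₁ = R = 283.0 Ω
Branch 2 (series LC): Z₂ = j(X_L − X_C) = j825.3 Ω
Parallel: Z = Z₁Z₂/(Z₁+Z₂), |Z| = 267.7 Ω, ∠Z = 18.93°
I = V/|Z| = 1.5/267.7 = 5.603 mA

5.603 mA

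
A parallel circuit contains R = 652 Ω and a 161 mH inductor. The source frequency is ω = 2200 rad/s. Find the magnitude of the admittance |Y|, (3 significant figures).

X_L = ωL = 354 Ω
Parallel: admittances add. Y = 1/R + 1/(jωL)
Y = (0.00153 − j0.00282) S
|Y| = 0.00321 S → |Z| = 1/|Y| = 311 Ω, ∠Z = −∠Y = 61.5°

3.21 mS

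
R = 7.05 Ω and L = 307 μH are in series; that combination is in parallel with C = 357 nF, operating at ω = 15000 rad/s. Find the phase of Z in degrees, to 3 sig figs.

X_L = ωL = 4.60 Ω
X_C = 1/(ωC) = 187 Ω
Branch 1 (R+jX_L): Z₁ = 7.05 + j4.60 Ω, |Z₁| = 8.42 Ω
Branch 2 (−jX_C): Z₂ = −j187 Ω
Parallel: Z = Z₁Z₂/(Z₁+Z₂), |Z| = 8.63 Ω, ∠Z = 30.9°

30.9°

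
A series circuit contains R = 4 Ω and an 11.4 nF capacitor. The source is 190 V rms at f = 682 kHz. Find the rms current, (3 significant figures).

ω = 2πf = 4.285e+06 rad/s
X_C = 1/(ωC) = 20.5 Ω
Z = 4.00 − j20.5 Ω
|Z| = √(4.00² + 20.5²) = 20.9 Ω
I = V/|Z| = 190/20.9 = 9.11 A

9.11 A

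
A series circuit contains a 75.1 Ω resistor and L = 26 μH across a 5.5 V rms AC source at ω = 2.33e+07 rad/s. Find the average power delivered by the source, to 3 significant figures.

X_L = ωL = 606 Ω
Z = 75.1 + j606 Ω
|Z| = √(75.1² + 606²) = 610 Ω
∠Z = arctan(606/75.1) = 82.9°
I = V/|Z| = 9.01 mA
P = VI cos φ = 5.5 × 0.00901 × cos(82.9°) = 6.10 mW

6.10 mW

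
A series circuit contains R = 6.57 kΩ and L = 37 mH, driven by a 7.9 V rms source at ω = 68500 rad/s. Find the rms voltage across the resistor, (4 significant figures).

7.371 V

X_L = ωL = 2534 Ω
Z = 6570 + j2534 Ω
|Z| = √(6570² + 2534²) = 7042 Ω
I = V/|Z| = 1.122 mA
V_R = I·|Z_R| = 0.001122 × 6570 = 7.371 V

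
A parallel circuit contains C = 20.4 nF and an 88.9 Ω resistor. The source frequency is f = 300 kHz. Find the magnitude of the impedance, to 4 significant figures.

ω = 2πf = 1.885e+06 rad/s
X_C = 1/(ωC) = 26.01 Ω
Parallel: admittances add. Y = 1/R + jωC
Y = (0.01125 + j0.03845) S
|Y| = 0.04006 S → |Z| = 1/|Y| = 24.96 Ω, ∠Z = −∠Y = -73.69°

24.96 Ω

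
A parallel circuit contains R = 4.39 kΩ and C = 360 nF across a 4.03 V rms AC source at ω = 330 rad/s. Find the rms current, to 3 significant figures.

X_C = 1/(ωC) = 8420 Ω
Parallel: admittances add. Y = 1/R + jωC
Y = (0.000228 + j0.000119) S
|Y| = 0.000257 S → |Z| = 1/|Y| = 3890 Ω, ∠Z = −∠Y = -27.5°
I = V/|Z| = 4.03/3890 = 1.04 mA

1.04 mA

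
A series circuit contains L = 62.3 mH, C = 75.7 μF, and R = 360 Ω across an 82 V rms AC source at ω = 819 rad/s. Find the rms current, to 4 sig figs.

X_L = ωL = 51.02 Ω
X_C = 1/(ωC) = 16.13 Ω
Net reactance X = X_L − X_C = 34.89 Ω
Z = 360.0 + j34.89 Ω
|Z| = √(360.0² + 34.89²) = 361.7 Ω
I = V/|Z| = 82/361.7 = 226.7 mA

226.7 mA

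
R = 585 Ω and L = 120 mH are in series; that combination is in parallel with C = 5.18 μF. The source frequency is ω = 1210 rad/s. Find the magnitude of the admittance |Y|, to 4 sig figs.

6.085 mS

X_L = ωL = 145.2 Ω
X_C = 1/(ωC) = 159.5 Ω
Branch 1 (R+jX_L): Z₁ = 585.0 + j145.2 Ω, |Z₁| = 602.8 Ω
Branch 2 (−jX_C): Z₂ = −j159.5 Ω
Parallel: Z = Z₁Z₂/(Z₁+Z₂), |Z| = 164.3 Ω, ∠Z = -74.66°
|Y| = 1/|Z| = 6.085 mS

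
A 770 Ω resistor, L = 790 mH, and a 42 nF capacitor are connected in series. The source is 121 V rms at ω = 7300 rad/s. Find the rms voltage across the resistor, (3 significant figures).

35.5 V

X_L = ωL = 5770 Ω
X_C = 1/(ωC) = 3260 Ω
Net reactance X = X_L − X_C = 2510 Ω
Z = 770 + j2510 Ω
|Z| = √(770² + 2510²) = 2620 Ω
I = V/|Z| = 46.2 mA
V_R = I·|Z_R| = 0.0462 × 770 = 35.5 V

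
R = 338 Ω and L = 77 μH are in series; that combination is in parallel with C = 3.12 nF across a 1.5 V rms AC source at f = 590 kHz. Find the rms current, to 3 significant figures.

15.4 mA

ω = 2πf = 3.707e+06 rad/s
X_L = ωL = 285 Ω
X_C = 1/(ωC) = 86.5 Ω
Branch 1 (R+jX_L): Z₁ = 338 + j285 Ω, |Z₁| = 442 Ω
Branch 2 (−jX_C): Z₂ = −j86.5 Ω
Parallel: Z = Z₁Z₂/(Z₁+Z₂), |Z| = 97.5 Ω, ∠Z = -80.3°
I = V/|Z| = 1.5/97.5 = 15.4 mA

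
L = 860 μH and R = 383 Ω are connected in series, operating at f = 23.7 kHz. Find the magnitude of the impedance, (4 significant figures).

403.8 Ω

ω = 2πf = 148900 rad/s
X_L = ωL = 128.1 Ω
Z = 383.0 + j128.1 Ω
|Z| = √(383.0² + 128.1²) = 403.8 Ω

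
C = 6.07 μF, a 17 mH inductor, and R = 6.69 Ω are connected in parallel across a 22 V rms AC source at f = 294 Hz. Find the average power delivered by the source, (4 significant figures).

72.35 W

ω = 2πf = 1847 rad/s
X_L = ωL = 31.40 Ω
X_C = 1/(ωC) = 89.18 Ω
Parallel: admittances add. Y = 1/R + 1/(jωL) + jωC
Y = (0.1495 − j0.02063) S
|Y| = 0.1509 S → |Z| = 1/|Y| = 6.627 Ω, ∠Z = −∠Y = 7.858°
I = V/|Z| = 3.320 A
P = VI cos φ = 22 × 3.320 × cos(7.858°) = 72.35 W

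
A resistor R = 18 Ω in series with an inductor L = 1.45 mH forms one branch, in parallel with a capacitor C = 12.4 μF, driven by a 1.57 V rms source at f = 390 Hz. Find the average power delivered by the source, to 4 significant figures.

131.8 mW

ω = 2πf = 2450 rad/s
X_L = ωL = 3.553 Ω
X_C = 1/(ωC) = 32.91 Ω
Branch 1 (R+jX_L): Z₁ = 18.00 + j3.553 Ω, |Z₁| = 18.35 Ω
Branch 2 (−jX_C): Z₂ = −j32.91 Ω
Parallel: Z = Z₁Z₂/(Z₁+Z₂), |Z| = 17.53 Ω, ∠Z = -20.35°
I = V/|Z| = 89.54 mA
P = VI cos φ = 1.57 × 0.08954 × cos(-20.35°) = 131.8 mW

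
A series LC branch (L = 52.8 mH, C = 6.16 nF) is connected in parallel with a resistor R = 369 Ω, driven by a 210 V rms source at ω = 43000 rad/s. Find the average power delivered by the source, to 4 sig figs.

119.5 W

X_L = ωL = 2270 Ω
X_C = 1/(ωC) = 3775 Ω
Branch 1: Z₁ = R = 369.0 Ω
Branch 2 (series LC): Z₂ = j(X_L − X_C) = −j1505 Ω
Parallel: Z = Z₁Z₂/(Z₁+Z₂), |Z| = 358.4 Ω, ∠Z = -13.78°
I = V/|Z| = 586.0 mA
P = VI cos φ = 210 × 0.5860 × cos(-13.78°) = 119.5 W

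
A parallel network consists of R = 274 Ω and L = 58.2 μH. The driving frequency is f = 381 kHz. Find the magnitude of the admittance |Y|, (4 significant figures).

8.052 mS

ω = 2πf = 2.394e+06 rad/s
X_L = ωL = 139.3 Ω
Parallel: admittances add. Y = 1/R + 1/(jωL)
Y = (0.003650 − j0.007177) S
|Y| = 0.008052 S → |Z| = 1/|Y| = 124.2 Ω, ∠Z = −∠Y = 63.05°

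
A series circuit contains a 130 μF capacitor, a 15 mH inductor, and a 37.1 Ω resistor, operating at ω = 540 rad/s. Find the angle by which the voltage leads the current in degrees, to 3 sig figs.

X_L = ωL = 8.10 Ω
X_C = 1/(ωC) = 14.2 Ω
Net reactance X = X_L − X_C = -6.15 Ω
Z = 37.1 − j6.15 Ω
|Z| = √(37.1² + 6.15²) = 37.6 Ω
∠Z = arctan(-6.15/37.1) = -9.40°

-9.40°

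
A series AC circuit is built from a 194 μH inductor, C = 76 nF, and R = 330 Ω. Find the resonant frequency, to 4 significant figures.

ω₀ = 1/√(LC) = 1/√(0.000194 × 7.6e-08) = 260400 rad/s
f₀ = ω₀/(2π) = 41.45 kHz

41.45 kHz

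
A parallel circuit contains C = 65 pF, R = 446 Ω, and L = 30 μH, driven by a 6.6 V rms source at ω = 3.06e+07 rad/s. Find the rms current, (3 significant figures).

X_L = ωL = 918 Ω
X_C = 1/(ωC) = 503 Ω
Parallel: admittances add. Y = 1/R + 1/(jωL) + jωC
Y = (0.00224 + j0.000900) S
|Y| = 0.00242 S → |Z| = 1/|Y| = 414 Ω, ∠Z = −∠Y = -21.9°
I = V/|Z| = 6.6/414 = 15.9 mA

15.9 mA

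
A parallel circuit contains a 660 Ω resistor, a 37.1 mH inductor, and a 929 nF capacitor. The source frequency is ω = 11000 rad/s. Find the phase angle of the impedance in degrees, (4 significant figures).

-78.96°

X_L = ωL = 408.1 Ω
X_C = 1/(ωC) = 97.86 Ω
Parallel: admittances add. Y = 1/R + 1/(jωL) + jωC
Y = (0.001515 + j0.007769) S
|Y| = 0.007915 S → |Z| = 1/|Y| = 126.3 Ω, ∠Z = −∠Y = -78.96°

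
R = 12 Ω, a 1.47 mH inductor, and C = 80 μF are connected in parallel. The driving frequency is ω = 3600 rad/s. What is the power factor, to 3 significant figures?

X_L = ωL = 5.29 Ω
X_C = 1/(ωC) = 3.47 Ω
Parallel: admittances add. Y = 1/R + 1/(jωL) + jωC
Y = (0.0833 + j0.0990) S
|Y| = 0.129 S → |Z| = 1/|Y| = 7.73 Ω, ∠Z = −∠Y = -49.9°
cos φ = cos(-49.9°) = 0.644

0.644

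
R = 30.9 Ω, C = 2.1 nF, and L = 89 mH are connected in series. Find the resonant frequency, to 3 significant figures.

11.6 kHz

ω₀ = 1/√(LC) = 1/√(0.089 × 2.1e-09) = 73150 rad/s
f₀ = ω₀/(2π) = 11.6 kHz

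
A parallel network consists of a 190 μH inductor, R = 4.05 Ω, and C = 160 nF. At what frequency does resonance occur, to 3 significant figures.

28.9 kHz

ω₀ = 1/√(LC) = 1/√(0.00019 × 1.6e-07) = 181400 rad/s
f₀ = ω₀/(2π) = 28.9 kHz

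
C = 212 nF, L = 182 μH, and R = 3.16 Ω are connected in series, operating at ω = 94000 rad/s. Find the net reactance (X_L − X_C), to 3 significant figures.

-33.1 Ω

X_L = ωL = 17.1 Ω
X_C = 1/(ωC) = 50.2 Ω
X = 17.1 − 50.2 = -33.1 Ω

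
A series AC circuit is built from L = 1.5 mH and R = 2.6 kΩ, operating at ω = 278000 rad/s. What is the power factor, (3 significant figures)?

X_L = ωL = 417 Ω
Z = 2600 + j417 Ω
|Z| = √(2600² + 417²) = 2630 Ω
∠Z = arctan(417/2600) = 9.11°
cos φ = cos(9.11°) = 0.987

0.987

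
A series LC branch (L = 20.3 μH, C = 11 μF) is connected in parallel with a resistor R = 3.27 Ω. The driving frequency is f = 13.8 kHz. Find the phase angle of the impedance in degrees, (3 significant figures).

77.7°

ω = 2πf = 86710 rad/s
X_L = ωL = 1.76 Ω
X_C = 1/(ωC) = 1.05 Ω
Branch 1: Z₁ = R = 3.27 Ω
Branch 2 (series LC): Z₂ = j(X_L − X_C) = j0.712 Ω
Parallel: Z = Z₁Z₂/(Z₁+Z₂), |Z| = 0.695 Ω, ∠Z = 77.7°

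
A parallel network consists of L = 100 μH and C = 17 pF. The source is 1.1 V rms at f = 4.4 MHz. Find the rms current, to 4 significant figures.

119.1 μA

ω = 2πf = 2.765e+07 rad/s
X_L = ωL = 2765 Ω
X_C = 1/(ωC) = 2128 Ω
Parallel: admittances add. Y = 1/(jωL) + jωC
Y = (0 + j0.0001083) S
|Y| = 0.0001083 S → |Z| = 1/|Y| = 9236 Ω, ∠Z = −∠Y = -90.00°
I = V/|Z| = 1.1/9236 = 119.1 μA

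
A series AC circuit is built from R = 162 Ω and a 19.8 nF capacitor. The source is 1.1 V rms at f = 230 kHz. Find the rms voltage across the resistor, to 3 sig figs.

ω = 2πf = 1.445e+06 rad/s
X_C = 1/(ωC) = 34.9 Ω
Z = 162 − j34.9 Ω
|Z| = √(162² + 34.9²) = 166 Ω
I = V/|Z| = 6.64 mA
V_R = I·|Z_R| = 0.00664 × 162 = 1.08 V

1.08 V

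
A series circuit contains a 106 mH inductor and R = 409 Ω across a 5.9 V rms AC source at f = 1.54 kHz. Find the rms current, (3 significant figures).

ω = 2πf = 9676 rad/s
X_L = ωL = 1030 Ω
Z = 409 + j1030 Ω
|Z| = √(409² + 1030²) = 1100 Ω
I = V/|Z| = 5.9/1100 = 5.34 mA

5.34 mA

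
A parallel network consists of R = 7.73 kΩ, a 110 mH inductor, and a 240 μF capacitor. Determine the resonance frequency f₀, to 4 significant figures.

ω₀ = 1/√(LC) = 1/√(0.11 × 0.00024) = 194.6 rad/s
f₀ = ω₀/(2π) = 30.98 Hz

30.98 Hz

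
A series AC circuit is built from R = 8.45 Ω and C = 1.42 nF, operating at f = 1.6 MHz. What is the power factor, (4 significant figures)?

ω = 2πf = 1.005e+07 rad/s
X_C = 1/(ωC) = 70.05 Ω
Z = 8.450 − j70.05 Ω
|Z| = √(8.450² + 70.05²) = 70.56 Ω
∠Z = arctan(-70.05/8.450) = -83.12°
cos φ = cos(-83.12°) = 0.1198

0.1198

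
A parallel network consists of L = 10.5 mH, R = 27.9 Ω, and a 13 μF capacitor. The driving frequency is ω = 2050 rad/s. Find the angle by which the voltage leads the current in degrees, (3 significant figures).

X_L = ωL = 21.5 Ω
X_C = 1/(ωC) = 37.5 Ω
Parallel: admittances add. Y = 1/R + 1/(jωL) + jωC
Y = (0.0358 − j0.0198) S
|Y| = 0.0410 S → |Z| = 1/|Y| = 24.4 Ω, ∠Z = −∠Y = 28.9°

28.9°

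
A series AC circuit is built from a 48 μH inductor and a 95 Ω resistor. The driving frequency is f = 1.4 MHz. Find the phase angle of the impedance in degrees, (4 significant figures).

ω = 2πf = 8.796e+06 rad/s
X_L = ωL = 422.2 Ω
Z = 95.00 + j422.2 Ω
|Z| = √(95.00² + 422.2²) = 432.8 Ω
∠Z = arctan(422.2/95.00) = 77.32°

77.32°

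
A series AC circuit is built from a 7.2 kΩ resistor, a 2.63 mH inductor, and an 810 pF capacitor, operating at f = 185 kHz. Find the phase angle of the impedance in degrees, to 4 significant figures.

15.49°

ω = 2πf = 1.162e+06 rad/s
X_L = ωL = 3057 Ω
X_C = 1/(ωC) = 1062 Ω
Net reactance X = X_L − X_C = 1995 Ω
Z = 7200 + j1995 Ω
|Z| = √(7200² + 1995²) = 7471 Ω
∠Z = arctan(1995/7200) = 15.49°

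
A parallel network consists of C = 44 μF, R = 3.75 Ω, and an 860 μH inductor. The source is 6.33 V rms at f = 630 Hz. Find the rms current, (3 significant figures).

ω = 2πf = 3958 rad/s
X_L = ωL = 3.40 Ω
X_C = 1/(ωC) = 5.74 Ω
Parallel: admittances add. Y = 1/R + 1/(jωL) + jωC
Y = (0.267 − j0.120) S
|Y| = 0.292 S → |Z| = 1/|Y| = 3.42 Ω, ∠Z = −∠Y = 24.2°
I = V/|Z| = 6.33/3.42 = 1.85 A

1.85 A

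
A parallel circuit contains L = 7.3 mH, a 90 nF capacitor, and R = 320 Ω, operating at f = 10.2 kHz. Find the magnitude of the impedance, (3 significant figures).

209 Ω

ω = 2πf = 64090 rad/s
X_L = ωL = 468 Ω
X_C = 1/(ωC) = 173 Ω
Parallel: admittances add. Y = 1/R + 1/(jωL) + jωC
Y = (0.00313 + j0.00363) S
|Y| = 0.00479 S → |Z| = 1/|Y| = 209 Ω, ∠Z = −∠Y = -49.3°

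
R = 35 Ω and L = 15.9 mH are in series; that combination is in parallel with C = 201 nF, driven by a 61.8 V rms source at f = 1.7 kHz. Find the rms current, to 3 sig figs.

ω = 2πf = 10680 rad/s
X_L = ωL = 170 Ω
X_C = 1/(ωC) = 466 Ω
Branch 1 (R+jX_L): Z₁ = 35.0 + j170 Ω, |Z₁| = 173 Ω
Branch 2 (−jX_C): Z₂ = −j466 Ω
Parallel: Z = Z₁Z₂/(Z₁+Z₂), |Z| = 271 Ω, ∠Z = 71.6°
I = V/|Z| = 61.8/271 = 228 mA

228 mA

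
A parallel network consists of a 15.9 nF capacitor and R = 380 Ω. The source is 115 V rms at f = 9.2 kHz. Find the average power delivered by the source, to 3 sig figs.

34.8 W

ω = 2πf = 57810 rad/s
X_C = 1/(ωC) = 1090 Ω
Parallel: admittances add. Y = 1/R + jωC
Y = (0.00263 + j0.000919) S
|Y| = 0.00279 S → |Z| = 1/|Y| = 359 Ω, ∠Z = −∠Y = -19.3°
I = V/|Z| = 321 mA
P = VI cos φ = 115 × 0.321 × cos(-19.3°) = 34.8 W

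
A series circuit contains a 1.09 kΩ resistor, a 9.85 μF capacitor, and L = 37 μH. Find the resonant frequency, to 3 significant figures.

8.34 kHz

ω₀ = 1/√(LC) = 1/√(3.7e-05 × 9.85e-06) = 52380 rad/s
f₀ = ω₀/(2π) = 8.34 kHz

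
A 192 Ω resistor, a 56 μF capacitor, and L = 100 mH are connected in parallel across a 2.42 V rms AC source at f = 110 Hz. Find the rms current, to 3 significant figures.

60.0 mA

ω = 2πf = 691.2 rad/s
X_L = ωL = 69.1 Ω
X_C = 1/(ωC) = 25.8 Ω
Parallel: admittances add. Y = 1/R + 1/(jωL) + jωC
Y = (0.00521 + j0.0242) S
|Y| = 0.0248 S → |Z| = 1/|Y| = 40.3 Ω, ∠Z = −∠Y = -77.9°
I = V/|Z| = 2.42/40.3 = 60.0 mA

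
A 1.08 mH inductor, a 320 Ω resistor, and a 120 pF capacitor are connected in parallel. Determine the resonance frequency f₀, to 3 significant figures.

ω₀ = 1/√(LC) = 1/√(0.00108 × 1.2e-10) = 2.778e+06 rad/s
f₀ = ω₀/(2π) = 442 kHz

442 kHz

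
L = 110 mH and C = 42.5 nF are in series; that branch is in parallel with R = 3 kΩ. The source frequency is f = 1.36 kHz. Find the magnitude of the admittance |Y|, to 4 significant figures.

644.3 μS

ω = 2πf = 8545 rad/s
X_L = ωL = 940.0 Ω
X_C = 1/(ωC) = 2754 Ω
Branch 1: Z₁ = R = 3000 Ω
Branch 2 (series LC): Z₂ = j(X_L − X_C) = −j1814 Ω
Parallel: Z = Z₁Z₂/(Z₁+Z₂), |Z| = 1552 Ω, ∠Z = -58.85°
|Y| = 1/|Z| = 644.3 μS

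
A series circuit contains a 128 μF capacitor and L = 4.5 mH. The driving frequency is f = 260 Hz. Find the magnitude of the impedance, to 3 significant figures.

2.57 Ω

ω = 2πf = 1634 rad/s
X_L = ωL = 7.35 Ω
X_C = 1/(ωC) = 4.78 Ω
Net reactance X = X_L − X_C = 2.57 Ω
Z = j2.57 Ω
|Z| = √(0² + 2.57²) = 2.57 Ω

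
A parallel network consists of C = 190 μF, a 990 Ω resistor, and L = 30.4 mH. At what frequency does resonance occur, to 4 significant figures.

ω₀ = 1/√(LC) = 1/√(0.0304 × 0.00019) = 416.1 rad/s
f₀ = ω₀/(2π) = 66.22 Hz

66.22 Hz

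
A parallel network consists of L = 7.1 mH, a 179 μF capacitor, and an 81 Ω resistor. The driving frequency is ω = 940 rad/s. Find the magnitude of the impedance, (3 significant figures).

X_L = ωL = 6.67 Ω
X_C = 1/(ωC) = 5.94 Ω
Parallel: admittances add. Y = 1/R + 1/(jωL) + jωC
Y = (0.0123 + j0.0184) S
|Y| = 0.0222 S → |Z| = 1/|Y| = 45.1 Ω, ∠Z = −∠Y = -56.2°

45.1 Ω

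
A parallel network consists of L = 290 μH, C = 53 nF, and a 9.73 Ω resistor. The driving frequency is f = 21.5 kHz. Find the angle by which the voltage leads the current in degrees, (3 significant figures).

ω = 2πf = 135100 rad/s
X_L = ωL = 39.2 Ω
X_C = 1/(ωC) = 140 Ω
Parallel: admittances add. Y = 1/R + 1/(jωL) + jωC
Y = (0.103 − j0.0184) S
|Y| = 0.104 S → |Z| = 1/|Y| = 9.58 Ω, ∠Z = −∠Y = 10.1°

10.1°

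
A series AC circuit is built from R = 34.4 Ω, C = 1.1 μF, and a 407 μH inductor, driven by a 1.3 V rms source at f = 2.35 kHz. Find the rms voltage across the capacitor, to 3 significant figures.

ω = 2πf = 14770 rad/s
X_L = ωL = 6.01 Ω
X_C = 1/(ωC) = 61.6 Ω
Net reactance X = X_L − X_C = -55.6 Ω
Z = 34.4 − j55.6 Ω
|Z| = √(34.4² + 55.6²) = 65.3 Ω
I = V/|Z| = 19.9 mA
V_C = I·|Z_C| = 0.0199 × 61.6 = 1.22 V

1.22 V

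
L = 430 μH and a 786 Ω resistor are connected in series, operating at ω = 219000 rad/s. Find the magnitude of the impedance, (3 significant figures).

792 Ω

X_L = ωL = 94.2 Ω
Z = 786 + j94.2 Ω
|Z| = √(786² + 94.2²) = 792 Ω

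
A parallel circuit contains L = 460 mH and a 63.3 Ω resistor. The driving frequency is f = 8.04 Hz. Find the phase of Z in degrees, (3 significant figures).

ω = 2πf = 50.52 rad/s
X_L = ωL = 23.2 Ω
Parallel: admittances add. Y = 1/R + 1/(jωL)
Y = (0.0158 − j0.0430) S
|Y| = 0.0458 S → |Z| = 1/|Y| = 21.8 Ω, ∠Z = −∠Y = 69.8°

69.8°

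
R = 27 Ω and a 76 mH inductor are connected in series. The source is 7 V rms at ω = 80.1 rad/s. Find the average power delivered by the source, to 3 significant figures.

1.73 W

X_L = ωL = 6.09 Ω
Z = 27.0 + j6.09 Ω
|Z| = √(27.0² + 6.09²) = 27.7 Ω
∠Z = arctan(6.09/27.0) = 12.7°
I = V/|Z| = 253 mA
P = VI cos φ = 7 × 0.253 × cos(12.7°) = 1.73 W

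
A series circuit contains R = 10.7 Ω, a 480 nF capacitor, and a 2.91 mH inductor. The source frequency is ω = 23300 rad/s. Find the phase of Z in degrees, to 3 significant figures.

X_L = ωL = 67.8 Ω
X_C = 1/(ωC) = 89.4 Ω
Net reactance X = X_L − X_C = -21.6 Ω
Z = 10.7 − j21.6 Ω
|Z| = √(10.7² + 21.6²) = 24.1 Ω
∠Z = arctan(-21.6/10.7) = -63.7°

-63.7°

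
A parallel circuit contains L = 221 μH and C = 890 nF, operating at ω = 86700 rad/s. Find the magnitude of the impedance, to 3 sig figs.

40.0 Ω

X_L = ωL = 19.2 Ω
X_C = 1/(ωC) = 13.0 Ω
Parallel: admittances add. Y = 1/(jωL) + jωC
Y = (0 + j0.0250) S
|Y| = 0.0250 S → |Z| = 1/|Y| = 40.0 Ω, ∠Z = −∠Y = -90.0°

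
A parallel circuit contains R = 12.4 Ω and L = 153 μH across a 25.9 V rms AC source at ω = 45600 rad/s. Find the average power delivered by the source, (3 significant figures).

X_L = ωL = 6.98 Ω
Parallel: admittances add. Y = 1/R + 1/(jωL)
Y = (0.0806 − j0.143) S
|Y| = 0.164 S → |Z| = 1/|Y| = 6.08 Ω, ∠Z = −∠Y = 60.6°
I = V/|Z| = 4.26 A
P = VI cos φ = 25.9 × 4.26 × cos(60.6°) = 54.1 W

54.1 W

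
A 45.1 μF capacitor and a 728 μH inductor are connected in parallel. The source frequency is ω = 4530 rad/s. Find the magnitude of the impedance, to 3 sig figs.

10.1 Ω

X_L = ωL = 3.30 Ω
X_C = 1/(ωC) = 4.89 Ω
Parallel: admittances add. Y = 1/(jωL) + jωC
Y = (0 − j0.0989) S
|Y| = 0.0989 S → |Z| = 1/|Y| = 10.1 Ω, ∠Z = −∠Y = 90.0°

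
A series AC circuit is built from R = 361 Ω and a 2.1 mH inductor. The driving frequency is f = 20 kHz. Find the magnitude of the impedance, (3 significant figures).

447 Ω

ω = 2πf = 125700 rad/s
X_L = ωL = 264 Ω
Z = 361 + j264 Ω
|Z| = √(361² + 264²) = 447 Ω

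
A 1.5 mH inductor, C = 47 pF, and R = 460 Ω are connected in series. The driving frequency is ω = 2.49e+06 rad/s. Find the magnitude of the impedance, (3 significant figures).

4830 Ω

X_L = ωL = 3740 Ω
X_C = 1/(ωC) = 8540 Ω
Net reactance X = X_L − X_C = -4810 Ω
Z = 460 − j4810 Ω
|Z| = √(460² + 4810²) = 4830 Ω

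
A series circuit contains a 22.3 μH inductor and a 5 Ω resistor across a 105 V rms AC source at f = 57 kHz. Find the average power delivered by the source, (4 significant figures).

ω = 2πf = 358100 rad/s
X_L = ωL = 7.987 Ω
Z = 5.000 + j7.987 Ω
|Z| = √(5.000² + 7.987²) = 9.423 Ω
∠Z = arctan(7.987/5.000) = 57.95°
I = V/|Z| = 11.14 A
P = VI cos φ = 105 × 11.14 × cos(57.95°) = 620.9 W

620.9 W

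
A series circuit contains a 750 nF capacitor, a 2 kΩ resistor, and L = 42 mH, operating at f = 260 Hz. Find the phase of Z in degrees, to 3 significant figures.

ω = 2πf = 1634 rad/s
X_L = ωL = 68.6 Ω
X_C = 1/(ωC) = 816 Ω
Net reactance X = X_L − X_C = -748 Ω
Z = 2000 − j748 Ω
|Z| = √(2000² + 748²) = 2140 Ω
∠Z = arctan(-748/2000) = -20.5°

-20.5°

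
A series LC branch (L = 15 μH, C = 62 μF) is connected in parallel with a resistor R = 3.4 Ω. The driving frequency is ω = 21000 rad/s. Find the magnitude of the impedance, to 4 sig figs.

X_L = ωL = 0.3150 Ω
X_C = 1/(ωC) = 0.7680 Ω
Branch 1: Z₁ = R = 3.400 Ω
Branch 2 (series LC): Z₂ = j(X_L − X_C) = −j0.4530 Ω
Parallel: Z = Z₁Z₂/(Z₁+Z₂), |Z| = 0.4491 Ω, ∠Z = -82.41°

0.4491 Ω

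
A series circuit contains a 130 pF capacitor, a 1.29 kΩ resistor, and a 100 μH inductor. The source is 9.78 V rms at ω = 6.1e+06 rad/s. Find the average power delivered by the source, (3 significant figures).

59.1 mW

X_L = ωL = 610 Ω
X_C = 1/(ωC) = 1260 Ω
Net reactance X = X_L − X_C = -651 Ω
Z = 1290 − j651 Ω
|Z| = √(1290² + 651²) = 1440 Ω
∠Z = arctan(-651/1290) = -26.8°
I = V/|Z| = 6.77 mA
P = VI cos φ = 9.78 × 0.00677 × cos(-26.8°) = 59.1 mW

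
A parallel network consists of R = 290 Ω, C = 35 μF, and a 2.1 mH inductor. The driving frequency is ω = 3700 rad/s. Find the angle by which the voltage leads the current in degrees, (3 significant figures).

X_L = ωL = 7.77 Ω
X_C = 1/(ωC) = 7.72 Ω
Parallel: admittances add. Y = 1/R + 1/(jωL) + jωC
Y = (0.00345 + j0.000800) S
|Y| = 0.00354 S → |Z| = 1/|Y| = 282 Ω, ∠Z = −∠Y = -13.1°

-13.1°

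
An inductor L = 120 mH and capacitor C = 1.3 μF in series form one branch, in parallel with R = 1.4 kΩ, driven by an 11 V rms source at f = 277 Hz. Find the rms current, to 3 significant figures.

ω = 2πf = 1740 rad/s
X_L = ωL = 209 Ω
X_C = 1/(ωC) = 442 Ω
Branch 1: Z₁ = R = 1400 Ω
Branch 2 (series LC): Z₂ = j(X_L − X_C) = −j233 Ω
Parallel: Z = Z₁Z₂/(Z₁+Z₂), |Z| = 230 Ω, ∠Z = -80.5°
I = V/|Z| = 11/230 = 47.8 mA

47.8 mA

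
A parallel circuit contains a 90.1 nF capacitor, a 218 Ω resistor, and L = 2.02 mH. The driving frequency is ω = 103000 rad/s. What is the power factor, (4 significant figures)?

X_L = ωL = 208.1 Ω
X_C = 1/(ωC) = 107.8 Ω
Parallel: admittances add. Y = 1/R + 1/(jωL) + jωC
Y = (0.004587 + j0.004474) S
|Y| = 0.006408 S → |Z| = 1/|Y| = 156.1 Ω, ∠Z = −∠Y = -44.28°
cos φ = cos(-44.28°) = 0.7159

0.7159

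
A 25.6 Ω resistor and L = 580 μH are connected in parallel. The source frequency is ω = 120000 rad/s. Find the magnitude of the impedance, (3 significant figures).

24.0 Ω

X_L = ωL = 69.6 Ω
Parallel: admittances add. Y = 1/R + 1/(jωL)
Y = (0.0391 − j0.0144) S
|Y| = 0.0416 S → |Z| = 1/|Y| = 24.0 Ω, ∠Z = −∠Y = 20.2°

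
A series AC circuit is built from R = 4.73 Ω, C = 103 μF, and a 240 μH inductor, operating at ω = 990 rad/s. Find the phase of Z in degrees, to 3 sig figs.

X_L = ωL = 0.238 Ω
X_C = 1/(ωC) = 9.81 Ω
Net reactance X = X_L − X_C = -9.57 Ω
Z = 4.73 − j9.57 Ω
|Z| = √(4.73² + 9.57²) = 10.7 Ω
∠Z = arctan(-9.57/4.73) = -63.7°

-63.7°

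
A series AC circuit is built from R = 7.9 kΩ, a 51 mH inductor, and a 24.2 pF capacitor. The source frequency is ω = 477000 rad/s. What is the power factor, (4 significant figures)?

0.1258

X_L = ωL = 24330 Ω
X_C = 1/(ωC) = 86630 Ω
Net reactance X = X_L − X_C = -62300 Ω
Z = 7900 − j62300 Ω
|Z| = √(7900² + 62300²) = 62800 Ω
∠Z = arctan(-62300/7900) = -82.77°
cos φ = cos(-82.77°) = 0.1258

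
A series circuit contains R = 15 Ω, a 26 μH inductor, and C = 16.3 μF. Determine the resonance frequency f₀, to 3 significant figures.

7.73 kHz

ω₀ = 1/√(LC) = 1/√(2.6e-05 × 1.63e-05) = 48580 rad/s
f₀ = ω₀/(2π) = 7.73 kHz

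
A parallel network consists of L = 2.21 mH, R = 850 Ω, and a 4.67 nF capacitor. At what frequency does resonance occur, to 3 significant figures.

49.5 kHz

ω₀ = 1/√(LC) = 1/√(0.00221 × 4.67e-09) = 311300 rad/s
f₀ = ω₀/(2π) = 49.5 kHz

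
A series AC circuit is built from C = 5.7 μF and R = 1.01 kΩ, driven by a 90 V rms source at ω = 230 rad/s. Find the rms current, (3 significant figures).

71.1 mA

X_C = 1/(ωC) = 763 Ω
Z = 1010 − j763 Ω
|Z| = √(1010² + 763²) = 1270 Ω
I = V/|Z| = 90/1270 = 71.1 mA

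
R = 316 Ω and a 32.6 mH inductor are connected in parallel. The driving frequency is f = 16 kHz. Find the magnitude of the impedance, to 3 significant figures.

ω = 2πf = 100500 rad/s
X_L = ωL = 3280 Ω
Parallel: admittances add. Y = 1/R + 1/(jωL)
Y = (0.00316 − j0.000305) S
|Y| = 0.00318 S → |Z| = 1/|Y| = 315 Ω, ∠Z = −∠Y = 5.51°

315 Ω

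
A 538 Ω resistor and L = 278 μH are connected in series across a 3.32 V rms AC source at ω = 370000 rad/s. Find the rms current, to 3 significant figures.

X_L = ωL = 103 Ω
Z = 538 + j103 Ω
|Z| = √(538² + 103²) = 548 Ω
I = V/|Z| = 3.32/548 = 6.06 mA

6.06 mA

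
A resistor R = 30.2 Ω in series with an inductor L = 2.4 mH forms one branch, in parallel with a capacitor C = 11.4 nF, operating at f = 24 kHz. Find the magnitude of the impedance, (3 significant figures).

952 Ω

ω = 2πf = 150800 rad/s
X_L = ωL = 362 Ω
X_C = 1/(ωC) = 582 Ω
Branch 1 (R+jX_L): Z₁ = 30.2 + j362 Ω, |Z₁| = 363 Ω
Branch 2 (−jX_C): Z₂ = −j582 Ω
Parallel: Z = Z₁Z₂/(Z₁+Z₂), |Z| = 952 Ω, ∠Z = 77.4°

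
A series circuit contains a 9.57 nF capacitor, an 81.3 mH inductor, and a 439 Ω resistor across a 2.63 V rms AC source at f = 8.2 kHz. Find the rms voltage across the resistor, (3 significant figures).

0.524 V

ω = 2πf = 51520 rad/s
X_L = ωL = 4190 Ω
X_C = 1/(ωC) = 2030 Ω
Net reactance X = X_L − X_C = 2160 Ω
Z = 439 + j2160 Ω
|Z| = √(439² + 2160²) = 2200 Ω
I = V/|Z| = 1.19 mA
V_R = I·|Z_R| = 0.00119 × 439 = 0.524 V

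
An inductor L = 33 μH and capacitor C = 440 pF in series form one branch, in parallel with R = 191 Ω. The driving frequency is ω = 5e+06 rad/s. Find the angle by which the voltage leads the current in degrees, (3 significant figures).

-33.4°

X_L = ωL = 165 Ω
X_C = 1/(ωC) = 455 Ω
Branch 1: Z₁ = R = 191 Ω
Branch 2 (series LC): Z₂ = j(X_L − X_C) = −j290 Ω
Parallel: Z = Z₁Z₂/(Z₁+Z₂), |Z| = 159 Ω, ∠Z = -33.4°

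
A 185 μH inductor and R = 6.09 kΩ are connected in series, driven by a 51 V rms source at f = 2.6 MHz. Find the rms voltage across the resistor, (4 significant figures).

45.68 V

ω = 2πf = 1.634e+07 rad/s
X_L = ωL = 3022 Ω
Z = 6090 + j3022 Ω
|Z| = √(6090² + 3022²) = 6799 Ω
I = V/|Z| = 7.501 mA
V_R = I·|Z_R| = 0.007501 × 6090 = 45.68 V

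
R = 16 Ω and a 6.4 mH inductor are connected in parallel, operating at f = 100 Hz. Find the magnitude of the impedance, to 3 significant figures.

ω = 2πf = 628.3 rad/s
X_L = ωL = 4.02 Ω
Parallel: admittances add. Y = 1/R + 1/(jωL)
Y = (0.0625 − j0.249) S
|Y| = 0.256 S → |Z| = 1/|Y| = 3.90 Ω, ∠Z = −∠Y = 75.9°

3.90 Ω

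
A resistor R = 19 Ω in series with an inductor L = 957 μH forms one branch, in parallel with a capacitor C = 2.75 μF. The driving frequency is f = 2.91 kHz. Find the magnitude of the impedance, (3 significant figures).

26.8 Ω

ω = 2πf = 18280 rad/s
X_L = ωL = 17.5 Ω
X_C = 1/(ωC) = 19.9 Ω
Branch 1 (R+jX_L): Z₁ = 19.0 + j17.5 Ω, |Z₁| = 25.8 Ω
Branch 2 (−jX_C): Z₂ = −j19.9 Ω
Parallel: Z = Z₁Z₂/(Z₁+Z₂), |Z| = 26.8 Ω, ∠Z = -40.2°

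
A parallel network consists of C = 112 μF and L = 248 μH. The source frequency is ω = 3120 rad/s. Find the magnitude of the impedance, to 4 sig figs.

1.061 Ω

X_L = ωL = 0.7738 Ω
X_C = 1/(ωC) = 2.862 Ω
Parallel: admittances add. Y = 1/(jωL) + jωC
Y = (0 − j0.9430) S
|Y| = 0.9430 S → |Z| = 1/|Y| = 1.061 Ω, ∠Z = −∠Y = 90.00°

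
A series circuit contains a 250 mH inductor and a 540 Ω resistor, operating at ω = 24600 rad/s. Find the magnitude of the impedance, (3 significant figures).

6170 Ω

X_L = ωL = 6150 Ω
Z = 540 + j6150 Ω
|Z| = √(540² + 6150²) = 6170 Ω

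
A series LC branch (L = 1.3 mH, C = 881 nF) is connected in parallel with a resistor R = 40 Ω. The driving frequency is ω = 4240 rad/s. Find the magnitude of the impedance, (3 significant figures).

39.5 Ω

X_L = ωL = 5.51 Ω
X_C = 1/(ωC) = 268 Ω
Branch 1: Z₁ = R = 40.0 Ω
Branch 2 (series LC): Z₂ = j(X_L − X_C) = −j262 Ω
Parallel: Z = Z₁Z₂/(Z₁+Z₂), |Z| = 39.5 Ω, ∠Z = -8.67°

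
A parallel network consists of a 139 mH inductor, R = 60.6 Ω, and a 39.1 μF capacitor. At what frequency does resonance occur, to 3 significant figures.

ω₀ = 1/√(LC) = 1/√(0.139 × 3.91e-05) = 428.9 rad/s
f₀ = ω₀/(2π) = 68.3 Hz

68.3 Hz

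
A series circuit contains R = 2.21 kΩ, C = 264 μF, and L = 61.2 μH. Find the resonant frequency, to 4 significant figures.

1.252 kHz

ω₀ = 1/√(LC) = 1/√(6.12e-05 × 0.000264) = 7867 rad/s
f₀ = ω₀/(2π) = 1.252 kHz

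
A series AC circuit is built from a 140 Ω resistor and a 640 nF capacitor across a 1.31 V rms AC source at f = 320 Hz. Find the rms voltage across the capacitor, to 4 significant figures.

ω = 2πf = 2011 rad/s
X_C = 1/(ωC) = 777.1 Ω
Z = 140.0 − j777.1 Ω
|Z| = √(140.0² + 777.1²) = 789.6 Ω
I = V/|Z| = 1.659 mA
V_C = I·|Z_C| = 0.001659 × 777.1 = 1.289 V

1.289 V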